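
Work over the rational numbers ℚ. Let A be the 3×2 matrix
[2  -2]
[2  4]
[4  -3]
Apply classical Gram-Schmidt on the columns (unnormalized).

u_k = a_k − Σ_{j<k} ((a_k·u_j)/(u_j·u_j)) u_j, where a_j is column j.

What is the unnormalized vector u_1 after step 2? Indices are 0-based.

Step 1: u_0 = a_0 = (2, 2, 4).
Step 2: u_1 = a_1 − (-1/3)·u_0 = (-4/3, 14/3, -5/3).

u_1 = (-4/3, 14/3, -5/3)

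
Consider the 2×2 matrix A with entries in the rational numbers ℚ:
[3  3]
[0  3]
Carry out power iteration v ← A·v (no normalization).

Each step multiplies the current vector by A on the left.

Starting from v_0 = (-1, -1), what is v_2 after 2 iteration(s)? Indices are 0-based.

v_2 = (-27, -9)

v_0 = (-1, -1).
v_1 = A·v_0 = (-6, -3).
v_2 = A·v_1 = (-27, -9).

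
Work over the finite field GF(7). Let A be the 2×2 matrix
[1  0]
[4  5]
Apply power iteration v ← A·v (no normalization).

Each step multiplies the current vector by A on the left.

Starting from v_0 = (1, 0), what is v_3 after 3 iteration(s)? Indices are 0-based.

v_3 = (1, 5)

v_0 = (1, 0).
v_1 = A·v_0 = (1, 4).
v_2 = A·v_1 = (1, 3).
v_3 = A·v_2 = (1, 5).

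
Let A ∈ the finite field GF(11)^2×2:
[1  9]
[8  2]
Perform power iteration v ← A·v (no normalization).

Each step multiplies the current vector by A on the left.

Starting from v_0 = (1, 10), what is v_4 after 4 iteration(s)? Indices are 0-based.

v_4 = (7, 1)

v_0 = (1, 10).
v_1 = A·v_0 = (3, 6).
v_2 = A·v_1 = (2, 3).
v_3 = A·v_2 = (7, 0).
v_4 = A·v_3 = (7, 1).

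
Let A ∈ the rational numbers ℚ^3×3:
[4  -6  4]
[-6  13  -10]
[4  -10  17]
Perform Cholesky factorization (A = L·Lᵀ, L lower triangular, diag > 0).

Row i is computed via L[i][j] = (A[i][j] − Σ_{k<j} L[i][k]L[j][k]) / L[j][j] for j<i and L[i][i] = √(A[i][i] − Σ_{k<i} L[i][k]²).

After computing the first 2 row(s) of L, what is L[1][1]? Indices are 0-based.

L[1][1] = 2

Step 1: L[0][0] = √(4) = 2.
  L[1][0] = (-6) / L[0][0] = -3.
Step 2: L[1][1] = √(4) = 2.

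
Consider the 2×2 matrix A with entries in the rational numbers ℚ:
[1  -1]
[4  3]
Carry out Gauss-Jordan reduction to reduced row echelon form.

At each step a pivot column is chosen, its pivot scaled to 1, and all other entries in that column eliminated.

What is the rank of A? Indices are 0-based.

rank = 2

[1] R0 /= 1  ⇒  (1, -1)
     R1 -= 4·R0  ⇒  (0, 7)
[2] R1 /= 7  ⇒  (0, 1)
     R0 -= -1·R1  ⇒  (1, 0)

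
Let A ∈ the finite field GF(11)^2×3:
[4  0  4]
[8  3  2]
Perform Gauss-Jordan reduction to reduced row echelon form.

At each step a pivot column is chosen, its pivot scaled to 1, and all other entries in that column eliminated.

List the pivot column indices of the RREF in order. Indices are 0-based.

pivot columns: 0, 1

[1] R0 /= 4  ⇒  (1, 0, 1)
     R1 -= 8·R0  ⇒  (0, 3, 5)
[2] R1 /= 3  ⇒  (0, 1, 9)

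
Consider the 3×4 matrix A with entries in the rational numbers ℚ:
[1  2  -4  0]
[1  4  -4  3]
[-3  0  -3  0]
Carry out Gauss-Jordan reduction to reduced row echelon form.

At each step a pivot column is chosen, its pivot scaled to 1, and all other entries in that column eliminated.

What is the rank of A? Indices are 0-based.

pivot(0,0)=1: scale R0 → (1, 2, -4, 0)
  clear (1,0): R1 −= (1)R0 → (0, 2, 0, 3)
  clear (2,0): R2 −= (-3)R0 → (0, 6, -15, 0)
pivot(1,1)=2: scale R1 → (0, 1, 0, 3/2)
  clear (0,1): R0 −= (2)R1 → (1, 0, -4, -3)
  clear (2,1): R2 −= (6)R1 → (0, 0, -15, -9)
pivot(2,2)=-15: scale R2 → (0, 0, 1, 3/5)
  clear (0,2): R0 −= (-4)R2 → (1, 0, 0, -3/5)

rank = 3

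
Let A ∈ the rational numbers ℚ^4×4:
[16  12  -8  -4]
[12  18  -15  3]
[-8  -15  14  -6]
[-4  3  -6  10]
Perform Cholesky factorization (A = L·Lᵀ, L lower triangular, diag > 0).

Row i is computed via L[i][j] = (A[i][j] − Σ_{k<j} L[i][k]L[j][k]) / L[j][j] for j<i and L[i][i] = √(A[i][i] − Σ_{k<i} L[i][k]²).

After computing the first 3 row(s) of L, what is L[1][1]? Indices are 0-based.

L[1][1] = 3

Step 1: L[0][0] = √(16) = 4.
  L[1][0] = (12) / L[0][0] = 3.
Step 2: L[1][1] = √(9) = 3.
  L[2][0] = (-8) / L[0][0] = -2.
  L[2][1] = (-9) / L[1][1] = -3.
Step 3: L[2][2] = √(1) = 1.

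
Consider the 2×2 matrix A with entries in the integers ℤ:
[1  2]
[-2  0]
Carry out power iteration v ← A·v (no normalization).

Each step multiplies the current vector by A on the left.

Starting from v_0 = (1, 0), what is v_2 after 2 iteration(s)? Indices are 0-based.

v_2 = (-3, -2)

v_0 = (1, 0).
v_1 = A·v_0 = (1, -2).
v_2 = A·v_1 = (-3, -2).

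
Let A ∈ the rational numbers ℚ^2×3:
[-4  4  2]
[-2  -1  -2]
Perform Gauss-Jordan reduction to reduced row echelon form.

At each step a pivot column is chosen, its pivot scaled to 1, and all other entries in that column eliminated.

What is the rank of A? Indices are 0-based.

rank = 2

step 1: normalize row 0 (÷-4) = (1, -1, -1/2)
  row 1: subtract -2×row0 = (0, -3, -3)
step 2: normalize row 1 (÷-3) = (0, 1, 1)
  row 0: subtract -1×row1 = (1, 0, 1/2)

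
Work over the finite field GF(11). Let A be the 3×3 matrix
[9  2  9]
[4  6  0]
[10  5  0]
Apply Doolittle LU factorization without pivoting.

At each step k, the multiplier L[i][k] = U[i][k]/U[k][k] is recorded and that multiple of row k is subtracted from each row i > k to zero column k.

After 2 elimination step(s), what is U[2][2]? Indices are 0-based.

[col 0] pivot 9
  R1 -= 9*R0 → (0, 10, 7)  (L[1][0] := 9)
  R2 -= 6*R0 → (0, 4, 1)  (L[2][0] := 6)
[col 1] pivot 10
  R2 -= 7*R1 → (0, 0, 7)  (L[2][1] := 7)

U[2][2] = 7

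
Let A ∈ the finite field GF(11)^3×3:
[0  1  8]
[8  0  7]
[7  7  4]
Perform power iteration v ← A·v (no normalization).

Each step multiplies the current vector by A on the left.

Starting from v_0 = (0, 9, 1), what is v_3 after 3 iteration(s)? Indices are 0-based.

v_3 = (1, 4, 1)

v_0 = (0, 9, 1).
v_1 = A·v_0 = (6, 7, 1).
v_2 = A·v_1 = (4, 0, 7).
v_3 = A·v_2 = (1, 4, 1).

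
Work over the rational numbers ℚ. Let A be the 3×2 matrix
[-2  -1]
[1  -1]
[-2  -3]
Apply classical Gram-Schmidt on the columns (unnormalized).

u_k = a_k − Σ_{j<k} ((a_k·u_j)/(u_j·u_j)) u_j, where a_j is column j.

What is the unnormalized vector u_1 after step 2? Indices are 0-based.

u_1 = (5/9, -16/9, -13/9)

Step 1: u_0 = a_0 = (-2, 1, -2).
Step 2: u_1 = a_1 − (7/9)·u_0 = (5/9, -16/9, -13/9).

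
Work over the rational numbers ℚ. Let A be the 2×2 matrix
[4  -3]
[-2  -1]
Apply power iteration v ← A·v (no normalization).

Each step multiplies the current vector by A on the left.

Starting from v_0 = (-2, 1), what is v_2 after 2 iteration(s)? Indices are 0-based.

v_0 = (-2, 1).
v_1 = A·v_0 = (-11, 3).
v_2 = A·v_1 = (-53, 19).

v_2 = (-53, 19)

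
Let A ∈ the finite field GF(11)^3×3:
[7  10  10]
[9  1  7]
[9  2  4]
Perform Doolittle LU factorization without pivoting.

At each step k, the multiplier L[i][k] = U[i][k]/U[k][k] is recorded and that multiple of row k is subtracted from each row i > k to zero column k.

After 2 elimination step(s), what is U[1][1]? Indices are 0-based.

[col 0] pivot 7
  R1 -= 6*R0 → (0, 7, 2)  (L[1][0] := 6)
  R2 -= 6*R0 → (0, 8, 10)  (L[2][0] := 6)
[col 1] pivot 7
  R2 -= 9*R1 → (0, 0, 3)  (L[2][1] := 9)

U[1][1] = 7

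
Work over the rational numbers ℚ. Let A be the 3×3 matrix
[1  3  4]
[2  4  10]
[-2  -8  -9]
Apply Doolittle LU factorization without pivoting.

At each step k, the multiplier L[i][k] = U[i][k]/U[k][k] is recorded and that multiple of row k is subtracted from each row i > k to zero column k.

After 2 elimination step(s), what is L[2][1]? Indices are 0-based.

[col 0] pivot 1
  R1 -= 2*R0 → (0, -2, 2)  (L[1][0] := 2)
  R2 -= -2*R0 → (0, -2, -1)  (L[2][0] := -2)
[col 1] pivot -2
  R2 -= 1*R1 → (0, 0, -3)  (L[2][1] := 1)

L[2][1] = 1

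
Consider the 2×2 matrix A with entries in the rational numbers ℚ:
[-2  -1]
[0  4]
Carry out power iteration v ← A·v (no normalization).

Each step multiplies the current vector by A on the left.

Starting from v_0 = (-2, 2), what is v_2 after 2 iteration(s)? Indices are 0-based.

v_0 = (-2, 2).
v_1 = A·v_0 = (2, 8).
v_2 = A·v_1 = (-12, 32).

v_2 = (-12, 32)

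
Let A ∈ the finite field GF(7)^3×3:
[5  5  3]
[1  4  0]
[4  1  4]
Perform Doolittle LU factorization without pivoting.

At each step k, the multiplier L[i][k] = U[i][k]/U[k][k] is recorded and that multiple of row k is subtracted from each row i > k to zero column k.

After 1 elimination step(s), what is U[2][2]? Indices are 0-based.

U[2][2] = 3

Step 1: pivot at (0,0) is 5.
  row1 ← row1 − (3)·row0  ⇒  L[1][0]=3, U row1=(0, 3, 5)
  row2 ← row2 − (5)·row0  ⇒  L[2][0]=5, U row2=(0, 4, 3)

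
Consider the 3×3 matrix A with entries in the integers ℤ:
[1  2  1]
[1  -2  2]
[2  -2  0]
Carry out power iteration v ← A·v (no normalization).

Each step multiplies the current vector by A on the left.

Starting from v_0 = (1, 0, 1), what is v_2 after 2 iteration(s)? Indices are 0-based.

v_2 = (10, 0, -2)

v_0 = (1, 0, 1).
v_1 = A·v_0 = (2, 3, 2).
v_2 = A·v_1 = (10, 0, -2).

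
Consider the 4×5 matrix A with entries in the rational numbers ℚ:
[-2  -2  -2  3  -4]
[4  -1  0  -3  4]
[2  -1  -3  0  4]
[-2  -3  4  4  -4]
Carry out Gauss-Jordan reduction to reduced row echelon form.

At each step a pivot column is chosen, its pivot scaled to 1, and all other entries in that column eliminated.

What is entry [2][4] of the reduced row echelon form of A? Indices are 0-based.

M[2][4] = 0

step 1: normalize row 0 (÷-2) = (1, 1, 1, -3/2, 2)
  row 1: subtract 4×row0 = (0, -5, -4, 3, -4)
  row 2: subtract 2×row0 = (0, -3, -5, 3, 0)
  row 3: subtract -2×row0 = (0, -1, 6, 1, 0)
step 2: normalize row 1 (÷-5) = (0, 1, 4/5, -3/5, 4/5)
  row 0: subtract 1×row1 = (1, 0, 1/5, -9/10, 6/5)
  row 2: subtract -3×row1 = (0, 0, -13/5, 6/5, 12/5)
  row 3: subtract -1×row1 = (0, 0, 34/5, 2/5, 4/5)
step 3: normalize row 2 (÷-13/5) = (0, 0, 1, -6/13, -12/13)
  row 0: subtract 1/5×row2 = (1, 0, 0, -21/26, 18/13)
  row 1: subtract 4/5×row2 = (0, 1, 0, -3/13, 20/13)
  row 3: subtract 34/5×row2 = (0, 0, 0, 46/13, 92/13)
step 4: normalize row 3 (÷46/13) = (0, 0, 0, 1, 2)
  row 0: subtract -21/26×row3 = (1, 0, 0, 0, 3)
  row 1: subtract -3/13×row3 = (0, 1, 0, 0, 2)
  row 2: subtract -6/13×row3 = (0, 0, 1, 0, 0)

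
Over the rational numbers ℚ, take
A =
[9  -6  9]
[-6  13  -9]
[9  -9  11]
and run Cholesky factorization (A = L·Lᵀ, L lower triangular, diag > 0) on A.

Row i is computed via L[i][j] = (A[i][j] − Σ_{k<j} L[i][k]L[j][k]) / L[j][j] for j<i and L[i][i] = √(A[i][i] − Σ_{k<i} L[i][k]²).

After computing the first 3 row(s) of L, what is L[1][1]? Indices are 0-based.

Step 1: L[0][0] = √(9) = 3.
  L[1][0] = (-6) / L[0][0] = -2.
Step 2: L[1][1] = √(9) = 3.
  L[2][0] = (9) / L[0][0] = 3.
  L[2][1] = (-3) / L[1][1] = -1.
Step 3: L[2][2] = √(1) = 1.

L[1][1] = 3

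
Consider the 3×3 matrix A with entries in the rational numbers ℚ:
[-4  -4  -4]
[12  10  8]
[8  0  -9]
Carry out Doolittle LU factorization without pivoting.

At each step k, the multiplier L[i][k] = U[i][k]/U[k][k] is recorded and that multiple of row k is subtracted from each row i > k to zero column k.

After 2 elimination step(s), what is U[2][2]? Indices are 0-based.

U[2][2] = -1

[col 0] pivot -4
  R1 -= -3*R0 → (0, -2, -4)  (L[1][0] := -3)
  R2 -= -2*R0 → (0, -8, -17)  (L[2][0] := -2)
[col 1] pivot -2
  R2 -= 4*R1 → (0, 0, -1)  (L[2][1] := 4)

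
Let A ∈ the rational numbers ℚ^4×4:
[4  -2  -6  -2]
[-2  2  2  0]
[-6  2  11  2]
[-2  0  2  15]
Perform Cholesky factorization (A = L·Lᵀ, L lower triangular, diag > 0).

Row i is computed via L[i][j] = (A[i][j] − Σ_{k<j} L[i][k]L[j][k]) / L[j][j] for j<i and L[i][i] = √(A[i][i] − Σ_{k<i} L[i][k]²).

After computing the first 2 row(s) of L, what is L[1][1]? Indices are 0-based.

L[1][1] = 1

Step 1: L[0][0] = √(4) = 2.
  L[1][0] = (-2) / L[0][0] = -1.
Step 2: L[1][1] = √(1) = 1.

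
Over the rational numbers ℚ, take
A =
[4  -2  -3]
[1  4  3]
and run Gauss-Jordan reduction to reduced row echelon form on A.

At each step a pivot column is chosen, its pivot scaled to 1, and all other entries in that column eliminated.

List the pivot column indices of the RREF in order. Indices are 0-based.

pivot columns: 0, 1

[1] R0 /= 4  ⇒  (1, -1/2, -3/4)
     R1 -= 1·R0  ⇒  (0, 9/2, 15/4)
[2] R1 /= 9/2  ⇒  (0, 1, 5/6)
     R0 -= -1/2·R1  ⇒  (1, 0, -1/3)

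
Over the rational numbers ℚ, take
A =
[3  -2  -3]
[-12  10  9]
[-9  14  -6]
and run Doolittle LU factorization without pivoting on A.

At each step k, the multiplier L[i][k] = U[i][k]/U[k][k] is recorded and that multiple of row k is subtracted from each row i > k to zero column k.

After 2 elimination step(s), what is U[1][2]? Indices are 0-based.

U[1][2] = -3

[col 0] pivot 3
  R1 -= -4*R0 → (0, 2, -3)  (L[1][0] := -4)
  R2 -= -3*R0 → (0, 8, -15)  (L[2][0] := -3)
[col 1] pivot 2
  R2 -= 4*R1 → (0, 0, -3)  (L[2][1] := 4)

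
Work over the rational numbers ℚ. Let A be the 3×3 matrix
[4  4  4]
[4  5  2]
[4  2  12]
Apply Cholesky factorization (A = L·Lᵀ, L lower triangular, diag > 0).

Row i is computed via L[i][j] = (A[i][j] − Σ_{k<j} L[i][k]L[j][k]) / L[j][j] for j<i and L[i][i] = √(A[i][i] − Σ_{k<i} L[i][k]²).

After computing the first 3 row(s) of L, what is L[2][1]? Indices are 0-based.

Step 1: L[0][0] = √(4) = 2.
  L[1][0] = (4) / L[0][0] = 2.
Step 2: L[1][1] = √(1) = 1.
  L[2][0] = (4) / L[0][0] = 2.
  L[2][1] = (-2) / L[1][1] = -2.
Step 3: L[2][2] = √(4) = 2.

L[2][1] = -2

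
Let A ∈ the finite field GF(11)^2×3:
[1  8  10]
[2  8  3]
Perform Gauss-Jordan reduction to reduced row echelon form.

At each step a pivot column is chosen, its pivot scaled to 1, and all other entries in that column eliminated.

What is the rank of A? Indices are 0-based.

rank = 2

[1] R0 /= 1  ⇒  (1, 8, 10)
     R1 -= 2·R0  ⇒  (0, 3, 5)
[2] R1 /= 3  ⇒  (0, 1, 9)
     R0 -= 8·R1  ⇒  (1, 0, 4)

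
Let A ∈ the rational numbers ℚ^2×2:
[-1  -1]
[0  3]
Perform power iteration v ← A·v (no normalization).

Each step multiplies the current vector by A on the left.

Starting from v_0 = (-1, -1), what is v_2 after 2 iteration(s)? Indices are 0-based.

v_0 = (-1, -1).
v_1 = A·v_0 = (2, -3).
v_2 = A·v_1 = (1, -9).

v_2 = (1, -9)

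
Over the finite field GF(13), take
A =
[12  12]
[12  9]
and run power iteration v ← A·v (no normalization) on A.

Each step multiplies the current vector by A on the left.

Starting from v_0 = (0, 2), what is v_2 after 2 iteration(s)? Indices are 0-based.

v_2 = (10, 8)

v_0 = (0, 2).
v_1 = A·v_0 = (11, 5).
v_2 = A·v_1 = (10, 8).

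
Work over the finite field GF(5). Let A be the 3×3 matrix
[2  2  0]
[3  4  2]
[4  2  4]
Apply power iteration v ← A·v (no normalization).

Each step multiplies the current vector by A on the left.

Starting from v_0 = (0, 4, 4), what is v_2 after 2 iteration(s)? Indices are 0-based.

v_0 = (0, 4, 4).
v_1 = A·v_0 = (3, 4, 4).
v_2 = A·v_1 = (4, 3, 1).

v_2 = (4, 3, 1)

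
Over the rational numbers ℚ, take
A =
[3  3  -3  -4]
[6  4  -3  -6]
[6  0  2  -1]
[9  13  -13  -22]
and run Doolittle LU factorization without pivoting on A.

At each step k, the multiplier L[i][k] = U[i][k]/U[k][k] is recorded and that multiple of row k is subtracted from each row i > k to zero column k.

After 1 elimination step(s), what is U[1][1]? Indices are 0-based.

k=0: U[0][0]=3
  eliminate (1,0): mult=2, new row 1: (0, -2, 3, 2); set L[1][0]=2
  eliminate (2,0): mult=2, new row 2: (0, -6, 8, 7); set L[2][0]=2
  eliminate (3,0): mult=3, new row 3: (0, 4, -4, -10); set L[3][0]=3

U[1][1] = -2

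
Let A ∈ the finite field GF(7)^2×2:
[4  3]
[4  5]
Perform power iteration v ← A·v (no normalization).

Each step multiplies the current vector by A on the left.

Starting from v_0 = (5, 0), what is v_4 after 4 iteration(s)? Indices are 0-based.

v_4 = (2, 3)

v_0 = (5, 0).
v_1 = A·v_0 = (6, 6).
v_2 = A·v_1 = (0, 5).
v_3 = A·v_2 = (1, 4).
v_4 = A·v_3 = (2, 3).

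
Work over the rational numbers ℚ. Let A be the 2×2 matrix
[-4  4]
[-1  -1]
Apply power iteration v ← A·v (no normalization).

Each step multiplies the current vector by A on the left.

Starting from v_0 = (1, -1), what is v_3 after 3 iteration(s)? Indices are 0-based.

v_3 = (-96, -40)

v_0 = (1, -1).
v_1 = A·v_0 = (-8, 0).
v_2 = A·v_1 = (32, 8).
v_3 = A·v_2 = (-96, -40).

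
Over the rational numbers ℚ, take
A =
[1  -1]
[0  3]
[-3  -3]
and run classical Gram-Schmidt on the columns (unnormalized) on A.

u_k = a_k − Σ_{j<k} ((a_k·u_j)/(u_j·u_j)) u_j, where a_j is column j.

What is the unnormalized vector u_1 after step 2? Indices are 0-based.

Step 1: u_0 = a_0 = (1, 0, -3).
Step 2: u_1 = a_1 − (4/5)·u_0 = (-9/5, 3, -3/5).

u_1 = (-9/5, 3, -3/5)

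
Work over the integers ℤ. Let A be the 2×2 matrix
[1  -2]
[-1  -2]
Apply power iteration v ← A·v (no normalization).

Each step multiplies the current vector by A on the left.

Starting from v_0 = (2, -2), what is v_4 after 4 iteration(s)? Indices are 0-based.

v_0 = (2, -2).
v_1 = A·v_0 = (6, 2).
v_2 = A·v_1 = (2, -10).
v_3 = A·v_2 = (22, 18).
v_4 = A·v_3 = (-14, -58).

v_4 = (-14, -58)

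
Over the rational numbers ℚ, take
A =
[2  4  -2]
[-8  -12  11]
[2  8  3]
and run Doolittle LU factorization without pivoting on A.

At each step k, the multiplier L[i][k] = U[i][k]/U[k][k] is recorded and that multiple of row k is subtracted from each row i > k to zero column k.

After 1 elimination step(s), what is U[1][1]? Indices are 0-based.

U[1][1] = 4

Step 1: pivot at (0,0) is 2.
  row1 ← row1 − (-4)·row0  ⇒  L[1][0]=-4, U row1=(0, 4, 3)
  row2 ← row2 − (1)·row0  ⇒  L[2][0]=1, U row2=(0, 4, 5)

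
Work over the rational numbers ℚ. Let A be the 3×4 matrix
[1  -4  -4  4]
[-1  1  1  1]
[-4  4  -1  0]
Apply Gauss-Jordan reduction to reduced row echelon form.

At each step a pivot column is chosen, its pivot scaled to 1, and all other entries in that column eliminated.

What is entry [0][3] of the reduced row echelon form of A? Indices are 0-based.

M[0][3] = -8/3

step 1: normalize row 0 (÷1) = (1, -4, -4, 4)
  row 1: subtract -1×row0 = (0, -3, -3, 5)
  row 2: subtract -4×row0 = (0, -12, -17, 16)
step 2: normalize row 1 (÷-3) = (0, 1, 1, -5/3)
  row 0: subtract -4×row1 = (1, 0, 0, -8/3)
  row 2: subtract -12×row1 = (0, 0, -5, -4)
step 3: normalize row 2 (÷-5) = (0, 0, 1, 4/5)
  row 1: subtract 1×row2 = (0, 1, 0, -37/15)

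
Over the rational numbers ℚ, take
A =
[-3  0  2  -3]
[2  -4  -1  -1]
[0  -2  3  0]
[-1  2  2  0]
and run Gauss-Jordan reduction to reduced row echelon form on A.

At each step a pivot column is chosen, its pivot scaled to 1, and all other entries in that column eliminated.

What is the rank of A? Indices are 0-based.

rank = 4

[1] R0 /= -3  ⇒  (1, 0, -2/3, 1)
     R1 -= 2·R0  ⇒  (0, -4, 1/3, -3)
     R3 -= -1·R0  ⇒  (0, 2, 4/3, 1)
[2] R1 /= -4  ⇒  (0, 1, -1/12, 3/4)
     R2 -= -2·R1  ⇒  (0, 0, 17/6, 3/2)
     R3 -= 2·R1  ⇒  (0, 0, 3/2, -1/2)
[3] R2 /= 17/6  ⇒  (0, 0, 1, 9/17)
     R0 -= -2/3·R2  ⇒  (1, 0, 0, 23/17)
     R1 -= -1/12·R2  ⇒  (0, 1, 0, 27/34)
     R3 -= 3/2·R2  ⇒  (0, 0, 0, -22/17)
[4] R3 /= -22/17  ⇒  (0, 0, 0, 1)
     R0 -= 23/17·R3  ⇒  (1, 0, 0, 0)
     R1 -= 27/34·R3  ⇒  (0, 1, 0, 0)
     R2 -= 9/17·R3  ⇒  (0, 0, 1, 0)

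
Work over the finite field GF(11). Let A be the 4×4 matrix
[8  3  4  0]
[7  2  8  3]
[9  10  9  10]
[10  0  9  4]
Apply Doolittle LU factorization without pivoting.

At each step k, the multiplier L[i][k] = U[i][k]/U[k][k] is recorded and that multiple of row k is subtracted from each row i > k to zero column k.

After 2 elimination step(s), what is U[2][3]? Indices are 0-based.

U[2][3] = 0

[col 0] pivot 8
  R1 -= 5*R0 → (0, 9, 10, 3)  (L[1][0] := 5)
  R2 -= 8*R0 → (0, 8, 10, 10)  (L[2][0] := 8)
  R3 -= 4*R0 → (0, 10, 4, 4)  (L[3][0] := 4)
[col 1] pivot 9
  R2 -= 7*R1 → (0, 0, 6, 0)  (L[2][1] := 7)
  R3 -= 6*R1 → (0, 0, 10, 8)  (L[3][1] := 6)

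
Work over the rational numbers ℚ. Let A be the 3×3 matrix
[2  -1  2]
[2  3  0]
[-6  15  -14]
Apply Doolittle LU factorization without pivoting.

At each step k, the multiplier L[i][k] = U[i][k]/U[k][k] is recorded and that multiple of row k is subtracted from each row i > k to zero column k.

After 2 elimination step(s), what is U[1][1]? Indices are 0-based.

[col 0] pivot 2
  R1 -= 1*R0 → (0, 4, -2)  (L[1][0] := 1)
  R2 -= -3*R0 → (0, 12, -8)  (L[2][0] := -3)
[col 1] pivot 4
  R2 -= 3*R1 → (0, 0, -2)  (L[2][1] := 3)

U[1][1] = 4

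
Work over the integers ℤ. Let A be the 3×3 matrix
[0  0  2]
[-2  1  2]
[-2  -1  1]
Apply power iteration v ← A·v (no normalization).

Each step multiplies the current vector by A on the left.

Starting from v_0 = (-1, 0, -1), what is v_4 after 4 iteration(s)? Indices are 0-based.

v_0 = (-1, 0, -1).
v_1 = A·v_0 = (-2, 0, 1).
v_2 = A·v_1 = (2, 6, 5).
v_3 = A·v_2 = (10, 12, -5).
v_4 = A·v_3 = (-10, -18, -37).

v_4 = (-10, -18, -37)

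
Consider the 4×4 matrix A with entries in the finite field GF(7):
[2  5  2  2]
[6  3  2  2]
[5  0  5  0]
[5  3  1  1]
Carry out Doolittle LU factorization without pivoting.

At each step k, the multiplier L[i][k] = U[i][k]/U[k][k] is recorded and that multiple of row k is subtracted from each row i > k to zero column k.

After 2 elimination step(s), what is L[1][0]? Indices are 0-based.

L[1][0] = 3

k=0: U[0][0]=2
  eliminate (1,0): mult=3, new row 1: (0, 2, 3, 3); set L[1][0]=3
  eliminate (2,0): mult=6, new row 2: (0, 5, 0, 2); set L[2][0]=6
  eliminate (3,0): mult=6, new row 3: (0, 1, 3, 3); set L[3][0]=6
k=1: U[1][1]=2
  eliminate (2,1): mult=6, new row 2: (0, 0, 3, 5); set L[2][1]=6
  eliminate (3,1): mult=4, new row 3: (0, 0, 5, 5); set L[3][1]=4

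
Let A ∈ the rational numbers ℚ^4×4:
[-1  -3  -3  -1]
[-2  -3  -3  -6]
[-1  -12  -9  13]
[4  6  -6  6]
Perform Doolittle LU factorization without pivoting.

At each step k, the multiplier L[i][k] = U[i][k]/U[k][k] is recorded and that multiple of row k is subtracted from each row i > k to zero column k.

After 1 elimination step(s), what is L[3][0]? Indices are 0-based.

L[3][0] = -4

[col 0] pivot -1
  R1 -= 2*R0 → (0, 3, 3, -4)  (L[1][0] := 2)
  R2 -= 1*R0 → (0, -9, -6, 14)  (L[2][0] := 1)
  R3 -= -4*R0 → (0, -6, -18, 2)  (L[3][0] := -4)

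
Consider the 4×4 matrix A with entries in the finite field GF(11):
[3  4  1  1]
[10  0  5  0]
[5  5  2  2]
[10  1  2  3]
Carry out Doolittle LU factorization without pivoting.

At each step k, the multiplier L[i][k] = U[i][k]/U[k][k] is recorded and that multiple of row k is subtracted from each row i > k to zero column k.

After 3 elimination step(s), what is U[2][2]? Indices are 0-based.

U[2][2] = 7

[col 0] pivot 3
  R1 -= 7*R0 → (0, 5, 9, 4)  (L[1][0] := 7)
  R2 -= 9*R0 → (0, 2, 4, 4)  (L[2][0] := 9)
  R3 -= 7*R0 → (0, 6, 6, 7)  (L[3][0] := 7)
[col 1] pivot 5
  R2 -= 7*R1 → (0, 0, 7, 9)  (L[2][1] := 7)
  R3 -= 10*R1 → (0, 0, 4, 0)  (L[3][1] := 10)
[col 2] pivot 7
  R3 -= 10*R2 → (0, 0, 0, 9)  (L[3][2] := 10)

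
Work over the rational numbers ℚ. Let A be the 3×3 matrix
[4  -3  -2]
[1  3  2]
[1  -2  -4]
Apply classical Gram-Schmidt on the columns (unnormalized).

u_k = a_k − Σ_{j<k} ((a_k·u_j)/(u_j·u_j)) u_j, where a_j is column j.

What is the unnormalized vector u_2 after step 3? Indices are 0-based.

u_2 = (8/11, -8/11, -24/11)

Step 1: u_0 = a_0 = (4, 1, 1).
Step 2: u_1 = a_1 − (-11/18)·u_0 = (-5/9, 65/18, -25/18).
Step 3: u_2 = a_2 − (-5/9)·u_0 − (10/11)·u_1 = (8/11, -8/11, -24/11).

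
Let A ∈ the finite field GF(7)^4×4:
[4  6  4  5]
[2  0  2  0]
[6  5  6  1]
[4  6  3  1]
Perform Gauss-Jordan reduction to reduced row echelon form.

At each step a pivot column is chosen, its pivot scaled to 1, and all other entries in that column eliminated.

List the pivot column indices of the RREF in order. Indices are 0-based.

[1] R0 /= 4  ⇒  (1, 5, 1, 3)
     R1 -= 2·R0  ⇒  (0, 4, 0, 1)
     R2 -= 6·R0  ⇒  (0, 3, 0, 4)
     R3 -= 4·R0  ⇒  (0, 0, 6, 3)
[2] R1 /= 4  ⇒  (0, 1, 0, 2)
     R0 -= 5·R1  ⇒  (1, 0, 1, 0)
     R2 -= 3·R1  ⇒  (0, 0, 0, 5)
[3] R2 <-> R3
[3] R2 /= 6  ⇒  (0, 0, 1, 4)
     R0 -= 1·R2  ⇒  (1, 0, 0, 3)
[4] R3 /= 5  ⇒  (0, 0, 0, 1)
     R0 -= 3·R3  ⇒  (1, 0, 0, 0)
     R1 -= 2·R3  ⇒  (0, 1, 0, 0)
     R2 -= 4·R3  ⇒  (0, 0, 1, 0)

pivot columns: 0, 1, 2, 3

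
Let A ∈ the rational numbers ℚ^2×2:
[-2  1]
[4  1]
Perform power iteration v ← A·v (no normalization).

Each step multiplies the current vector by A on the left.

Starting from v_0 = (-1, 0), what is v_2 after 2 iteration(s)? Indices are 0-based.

v_2 = (-8, 4)

v_0 = (-1, 0).
v_1 = A·v_0 = (2, -4).
v_2 = A·v_1 = (-8, 4).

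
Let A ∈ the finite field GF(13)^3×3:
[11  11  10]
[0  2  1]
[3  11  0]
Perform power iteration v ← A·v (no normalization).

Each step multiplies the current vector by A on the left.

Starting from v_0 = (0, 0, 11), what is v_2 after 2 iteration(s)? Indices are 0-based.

v_0 = (0, 0, 11).
v_1 = A·v_0 = (6, 11, 0).
v_2 = A·v_1 = (5, 9, 9).

v_2 = (5, 9, 9)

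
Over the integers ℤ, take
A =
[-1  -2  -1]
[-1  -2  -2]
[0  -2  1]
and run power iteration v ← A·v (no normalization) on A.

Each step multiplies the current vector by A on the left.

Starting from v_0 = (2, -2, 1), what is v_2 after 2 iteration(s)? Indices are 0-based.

v_2 = (-6, -11, 5)

v_0 = (2, -2, 1).
v_1 = A·v_0 = (1, 0, 5).
v_2 = A·v_1 = (-6, -11, 5).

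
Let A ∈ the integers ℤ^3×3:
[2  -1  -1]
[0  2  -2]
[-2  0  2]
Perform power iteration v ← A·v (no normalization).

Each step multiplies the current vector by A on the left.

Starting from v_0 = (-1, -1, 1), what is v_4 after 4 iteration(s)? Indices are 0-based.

v_0 = (-1, -1, 1).
v_1 = A·v_0 = (-2, -4, 4).
v_2 = A·v_1 = (-4, -16, 12).
v_3 = A·v_2 = (-4, -56, 32).
v_4 = A·v_3 = (16, -176, 72).

v_4 = (16, -176, 72)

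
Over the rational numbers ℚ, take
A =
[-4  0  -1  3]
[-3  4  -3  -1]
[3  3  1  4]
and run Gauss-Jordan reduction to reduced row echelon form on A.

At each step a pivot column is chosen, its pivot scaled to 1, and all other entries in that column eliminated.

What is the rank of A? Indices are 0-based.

rank = 3

pivot(0,0)=-4: scale R0 → (1, 0, 1/4, -3/4)
  clear (1,0): R1 −= (-3)R0 → (0, 4, -9/4, -13/4)
  clear (2,0): R2 −= (3)R0 → (0, 3, 1/4, 25/4)
pivot(1,1)=4: scale R1 → (0, 1, -9/16, -13/16)
  clear (2,1): R2 −= (3)R1 → (0, 0, 31/16, 139/16)
pivot(2,2)=31/16: scale R2 → (0, 0, 1, 139/31)
  clear (0,2): R0 −= (1/4)R2 → (1, 0, 0, -58/31)
  clear (1,2): R1 −= (-9/16)R2 → (0, 1, 0, 53/31)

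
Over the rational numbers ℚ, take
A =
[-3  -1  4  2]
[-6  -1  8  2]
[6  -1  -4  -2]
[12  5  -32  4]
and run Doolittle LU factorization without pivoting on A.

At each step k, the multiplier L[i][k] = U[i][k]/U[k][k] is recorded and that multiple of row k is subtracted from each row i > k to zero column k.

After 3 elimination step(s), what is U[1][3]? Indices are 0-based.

[col 0] pivot -3
  R1 -= 2*R0 → (0, 1, 0, -2)  (L[1][0] := 2)
  R2 -= -2*R0 → (0, -3, 4, 2)  (L[2][0] := -2)
  R3 -= -4*R0 → (0, 1, -16, 12)  (L[3][0] := -4)
[col 1] pivot 1
  R2 -= -3*R1 → (0, 0, 4, -4)  (L[2][1] := -3)
  R3 -= 1*R1 → (0, 0, -16, 14)  (L[3][1] := 1)
[col 2] pivot 4
  R3 -= -4*R2 → (0, 0, 0, -2)  (L[3][2] := -4)

U[1][3] = -2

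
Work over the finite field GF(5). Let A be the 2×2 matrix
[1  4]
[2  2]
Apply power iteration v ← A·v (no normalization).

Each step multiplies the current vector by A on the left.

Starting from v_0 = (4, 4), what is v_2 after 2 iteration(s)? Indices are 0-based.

v_2 = (4, 2)

v_0 = (4, 4).
v_1 = A·v_0 = (0, 1).
v_2 = A·v_1 = (4, 2).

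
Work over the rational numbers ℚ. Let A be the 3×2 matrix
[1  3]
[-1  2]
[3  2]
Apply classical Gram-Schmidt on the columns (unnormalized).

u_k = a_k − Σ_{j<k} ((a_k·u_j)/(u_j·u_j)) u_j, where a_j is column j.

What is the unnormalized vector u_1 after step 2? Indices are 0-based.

Step 1: u_0 = a_0 = (1, -1, 3).
Step 2: u_1 = a_1 − (7/11)·u_0 = (26/11, 29/11, 1/11).

u_1 = (26/11, 29/11, 1/11)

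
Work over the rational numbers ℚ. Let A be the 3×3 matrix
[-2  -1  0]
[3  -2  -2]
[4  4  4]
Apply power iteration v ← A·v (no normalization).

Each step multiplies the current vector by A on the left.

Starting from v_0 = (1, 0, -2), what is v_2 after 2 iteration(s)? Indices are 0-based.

v_2 = (-3, -12, 4)

v_0 = (1, 0, -2).
v_1 = A·v_0 = (-2, 7, -4).
v_2 = A·v_1 = (-3, -12, 4).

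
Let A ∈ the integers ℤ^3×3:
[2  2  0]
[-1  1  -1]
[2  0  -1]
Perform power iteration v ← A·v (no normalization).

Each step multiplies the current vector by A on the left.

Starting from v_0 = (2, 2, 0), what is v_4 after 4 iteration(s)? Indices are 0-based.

v_0 = (2, 2, 0).
v_1 = A·v_0 = (8, 0, 4).
v_2 = A·v_1 = (16, -12, 12).
v_3 = A·v_2 = (8, -40, 20).
v_4 = A·v_3 = (-64, -68, -4).

v_4 = (-64, -68, -4)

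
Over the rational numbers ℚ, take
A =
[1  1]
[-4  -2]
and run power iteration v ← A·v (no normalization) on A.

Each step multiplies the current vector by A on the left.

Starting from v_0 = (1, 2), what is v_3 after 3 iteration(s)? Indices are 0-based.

v_3 = (-1, 12)

v_0 = (1, 2).
v_1 = A·v_0 = (3, -8).
v_2 = A·v_1 = (-5, 4).
v_3 = A·v_2 = (-1, 12).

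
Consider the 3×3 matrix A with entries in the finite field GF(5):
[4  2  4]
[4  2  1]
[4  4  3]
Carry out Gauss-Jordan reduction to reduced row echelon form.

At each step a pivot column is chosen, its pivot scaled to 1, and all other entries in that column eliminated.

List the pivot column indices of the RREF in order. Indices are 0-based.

[1] R0 /= 4  ⇒  (1, 3, 1)
     R1 -= 4·R0  ⇒  (0, 0, 2)
     R2 -= 4·R0  ⇒  (0, 2, 4)
[2] R1 <-> R2
[2] R1 /= 2  ⇒  (0, 1, 2)
     R0 -= 3·R1  ⇒  (1, 0, 0)
[3] R2 /= 2  ⇒  (0, 0, 1)
     R1 -= 2·R2  ⇒  (0, 1, 0)

pivot columns: 0, 1, 2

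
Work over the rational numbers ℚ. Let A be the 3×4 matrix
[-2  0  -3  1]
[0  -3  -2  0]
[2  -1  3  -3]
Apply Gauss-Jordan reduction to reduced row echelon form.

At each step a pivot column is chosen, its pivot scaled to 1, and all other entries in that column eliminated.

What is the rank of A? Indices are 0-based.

rank = 3

pivot(0,0)=-2: scale R0 → (1, 0, 3/2, -1/2)
  clear (2,0): R2 −= (2)R0 → (0, -1, 0, -2)
pivot(1,1)=-3: scale R1 → (0, 1, 2/3, 0)
  clear (2,1): R2 −= (-1)R1 → (0, 0, 2/3, -2)
pivot(2,2)=2/3: scale R2 → (0, 0, 1, -3)
  clear (0,2): R0 −= (3/2)R2 → (1, 0, 0, 4)
  clear (1,2): R1 −= (2/3)R2 → (0, 1, 0, 2)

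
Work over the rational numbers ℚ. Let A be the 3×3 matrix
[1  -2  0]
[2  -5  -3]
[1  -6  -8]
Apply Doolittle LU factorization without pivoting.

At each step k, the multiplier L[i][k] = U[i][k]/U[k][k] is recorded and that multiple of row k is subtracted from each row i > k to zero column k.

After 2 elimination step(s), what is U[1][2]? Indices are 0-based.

[col 0] pivot 1
  R1 -= 2*R0 → (0, -1, -3)  (L[1][0] := 2)
  R2 -= 1*R0 → (0, -4, -8)  (L[2][0] := 1)
[col 1] pivot -1
  R2 -= 4*R1 → (0, 0, 4)  (L[2][1] := 4)

U[1][2] = -3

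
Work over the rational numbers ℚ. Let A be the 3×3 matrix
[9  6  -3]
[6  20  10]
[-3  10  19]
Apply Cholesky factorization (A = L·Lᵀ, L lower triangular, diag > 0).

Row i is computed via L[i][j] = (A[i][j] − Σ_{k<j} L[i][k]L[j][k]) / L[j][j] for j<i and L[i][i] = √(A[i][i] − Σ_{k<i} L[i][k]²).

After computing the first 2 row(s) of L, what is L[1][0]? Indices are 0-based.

Step 1: L[0][0] = √(9) = 3.
  L[1][0] = (6) / L[0][0] = 2.
Step 2: L[1][1] = √(16) = 4.

L[1][0] = 2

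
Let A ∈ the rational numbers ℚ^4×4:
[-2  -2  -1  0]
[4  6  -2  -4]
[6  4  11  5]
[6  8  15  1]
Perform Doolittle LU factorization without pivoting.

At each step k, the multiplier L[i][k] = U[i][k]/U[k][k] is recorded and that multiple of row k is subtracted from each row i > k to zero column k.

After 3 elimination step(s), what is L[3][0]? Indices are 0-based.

L[3][0] = -3

k=0: U[0][0]=-2
  eliminate (1,0): mult=-2, new row 1: (0, 2, -4, -4); set L[1][0]=-2
  eliminate (2,0): mult=-3, new row 2: (0, -2, 8, 5); set L[2][0]=-3
  eliminate (3,0): mult=-3, new row 3: (0, 2, 12, 1); set L[3][0]=-3
k=1: U[1][1]=2
  eliminate (2,1): mult=-1, new row 2: (0, 0, 4, 1); set L[2][1]=-1
  eliminate (3,1): mult=1, new row 3: (0, 0, 16, 5); set L[3][1]=1
k=2: U[2][2]=4
  eliminate (3,2): mult=4, new row 3: (0, 0, 0, 1); set L[3][2]=4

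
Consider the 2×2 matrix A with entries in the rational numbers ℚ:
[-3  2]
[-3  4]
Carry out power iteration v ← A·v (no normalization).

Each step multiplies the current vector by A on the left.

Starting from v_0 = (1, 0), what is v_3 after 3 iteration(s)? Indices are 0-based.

v_0 = (1, 0).
v_1 = A·v_0 = (-3, -3).
v_2 = A·v_1 = (3, -3).
v_3 = A·v_2 = (-15, -21).

v_3 = (-15, -21)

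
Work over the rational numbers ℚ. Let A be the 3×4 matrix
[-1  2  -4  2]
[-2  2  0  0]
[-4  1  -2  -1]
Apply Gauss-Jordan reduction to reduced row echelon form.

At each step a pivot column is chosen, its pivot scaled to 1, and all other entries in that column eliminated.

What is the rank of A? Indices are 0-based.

rank = 3

pivot(0,0)=-1: scale R0 → (1, -2, 4, -2)
  clear (1,0): R1 −= (-2)R0 → (0, -2, 8, -4)
  clear (2,0): R2 −= (-4)R0 → (0, -7, 14, -9)
pivot(1,1)=-2: scale R1 → (0, 1, -4, 2)
  clear (0,1): R0 −= (-2)R1 → (1, 0, -4, 2)
  clear (2,1): R2 −= (-7)R1 → (0, 0, -14, 5)
pivot(2,2)=-14: scale R2 → (0, 0, 1, -5/14)
  clear (0,2): R0 −= (-4)R2 → (1, 0, 0, 4/7)
  clear (1,2): R1 −= (-4)R2 → (0, 1, 0, 4/7)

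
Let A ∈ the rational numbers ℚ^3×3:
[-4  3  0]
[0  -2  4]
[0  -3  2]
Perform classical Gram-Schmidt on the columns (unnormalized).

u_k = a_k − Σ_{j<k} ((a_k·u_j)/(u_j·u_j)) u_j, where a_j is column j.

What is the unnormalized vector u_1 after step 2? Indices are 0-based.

Step 1: u_0 = a_0 = (-4, 0, 0).
Step 2: u_1 = a_1 − (-3/4)·u_0 = (0, -2, -3).

u_1 = (0, -2, -3)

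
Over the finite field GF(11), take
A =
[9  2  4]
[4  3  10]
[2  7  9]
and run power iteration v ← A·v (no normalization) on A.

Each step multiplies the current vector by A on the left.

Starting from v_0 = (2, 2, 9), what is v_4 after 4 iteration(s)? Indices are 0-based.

v_0 = (2, 2, 9).
v_1 = A·v_0 = (3, 5, 0).
v_2 = A·v_1 = (4, 5, 8).
v_3 = A·v_2 = (1, 1, 5).
v_4 = A·v_3 = (9, 2, 10).

v_4 = (9, 2, 10)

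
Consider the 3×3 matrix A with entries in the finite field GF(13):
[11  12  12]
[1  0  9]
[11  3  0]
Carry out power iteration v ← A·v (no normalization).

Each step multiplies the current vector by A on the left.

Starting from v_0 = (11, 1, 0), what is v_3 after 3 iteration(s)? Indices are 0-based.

v_3 = (7, 11, 12)

v_0 = (11, 1, 0).
v_1 = A·v_0 = (3, 11, 7).
v_2 = A·v_1 = (2, 1, 1).
v_3 = A·v_2 = (7, 11, 12).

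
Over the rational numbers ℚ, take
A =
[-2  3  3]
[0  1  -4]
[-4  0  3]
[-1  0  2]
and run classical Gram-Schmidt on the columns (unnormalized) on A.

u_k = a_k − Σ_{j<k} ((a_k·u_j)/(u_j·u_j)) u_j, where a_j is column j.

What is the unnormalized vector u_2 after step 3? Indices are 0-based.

u_2 = (227/174, -227/58, -79/87, 89/87)

Step 1: u_0 = a_0 = (-2, 0, -4, -1).
Step 2: u_1 = a_1 − (-2/7)·u_0 = (17/7, 1, -8/7, -2/7).
Step 3: u_2 = a_2 − (-20/21)·u_0 − (-5/58)·u_1 = (227/174, -227/58, -79/87, 89/87).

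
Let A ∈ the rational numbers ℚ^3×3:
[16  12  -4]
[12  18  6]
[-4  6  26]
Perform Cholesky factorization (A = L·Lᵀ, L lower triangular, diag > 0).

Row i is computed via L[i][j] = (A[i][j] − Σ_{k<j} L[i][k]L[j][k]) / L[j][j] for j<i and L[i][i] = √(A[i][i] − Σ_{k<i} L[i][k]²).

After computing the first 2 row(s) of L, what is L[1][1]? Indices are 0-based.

L[1][1] = 3

Step 1: L[0][0] = √(16) = 4.
  L[1][0] = (12) / L[0][0] = 3.
Step 2: L[1][1] = √(9) = 3.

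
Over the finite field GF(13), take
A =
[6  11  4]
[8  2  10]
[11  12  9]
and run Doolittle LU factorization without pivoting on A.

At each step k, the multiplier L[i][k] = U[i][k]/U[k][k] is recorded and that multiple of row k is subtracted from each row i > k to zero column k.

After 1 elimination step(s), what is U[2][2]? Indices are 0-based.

Step 1: pivot at (0,0) is 6.
  row1 ← row1 − (10)·row0  ⇒  L[1][0]=10, U row1=(0, 9, 9)
  row2 ← row2 − (4)·row0  ⇒  L[2][0]=4, U row2=(0, 7, 6)

U[2][2] = 6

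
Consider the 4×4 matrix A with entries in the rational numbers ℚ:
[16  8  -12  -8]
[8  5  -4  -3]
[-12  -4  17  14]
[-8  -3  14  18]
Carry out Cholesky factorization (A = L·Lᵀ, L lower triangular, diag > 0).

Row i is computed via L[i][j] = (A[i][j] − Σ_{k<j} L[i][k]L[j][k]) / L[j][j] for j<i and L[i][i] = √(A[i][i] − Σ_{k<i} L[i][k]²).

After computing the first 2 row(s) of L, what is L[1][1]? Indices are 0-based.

Step 1: L[0][0] = √(16) = 4.
  L[1][0] = (8) / L[0][0] = 2.
Step 2: L[1][1] = √(1) = 1.

L[1][1] = 1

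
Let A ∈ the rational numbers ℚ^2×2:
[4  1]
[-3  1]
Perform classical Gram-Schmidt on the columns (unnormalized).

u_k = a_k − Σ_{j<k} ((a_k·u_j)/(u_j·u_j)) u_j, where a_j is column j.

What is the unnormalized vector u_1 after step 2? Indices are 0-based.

Step 1: u_0 = a_0 = (4, -3).
Step 2: u_1 = a_1 − (1/25)·u_0 = (21/25, 28/25).

u_1 = (21/25, 28/25)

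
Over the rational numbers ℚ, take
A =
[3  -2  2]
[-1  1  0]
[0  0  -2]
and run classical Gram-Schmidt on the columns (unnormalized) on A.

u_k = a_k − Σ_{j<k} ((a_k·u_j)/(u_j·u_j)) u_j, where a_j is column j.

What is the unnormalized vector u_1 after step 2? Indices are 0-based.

u_1 = (1/10, 3/10, 0)

Step 1: u_0 = a_0 = (3, -1, 0).
Step 2: u_1 = a_1 − (-7/10)·u_0 = (1/10, 3/10, 0).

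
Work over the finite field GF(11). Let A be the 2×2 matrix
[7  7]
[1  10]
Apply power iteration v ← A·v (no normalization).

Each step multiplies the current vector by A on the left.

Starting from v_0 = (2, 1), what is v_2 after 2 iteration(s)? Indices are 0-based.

v_0 = (2, 1).
v_1 = A·v_0 = (10, 1).
v_2 = A·v_1 = (0, 9).

v_2 = (0, 9)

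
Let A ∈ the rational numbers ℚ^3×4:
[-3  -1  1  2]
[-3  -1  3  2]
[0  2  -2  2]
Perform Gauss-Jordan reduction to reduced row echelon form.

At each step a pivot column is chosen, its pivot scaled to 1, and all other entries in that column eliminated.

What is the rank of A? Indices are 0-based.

rank = 3

step 1: normalize row 0 (÷-3) = (1, 1/3, -1/3, -2/3)
  row 1: subtract -3×row0 = (0, 0, 2, 0)
step 2: exchange rows 1,2
step 2: normalize row 1 (÷2) = (0, 1, -1, 1)
  row 0: subtract 1/3×row1 = (1, 0, 0, -1)
step 3: normalize row 2 (÷2) = (0, 0, 1, 0)
  row 1: subtract -1×row2 = (0, 1, 0, 1)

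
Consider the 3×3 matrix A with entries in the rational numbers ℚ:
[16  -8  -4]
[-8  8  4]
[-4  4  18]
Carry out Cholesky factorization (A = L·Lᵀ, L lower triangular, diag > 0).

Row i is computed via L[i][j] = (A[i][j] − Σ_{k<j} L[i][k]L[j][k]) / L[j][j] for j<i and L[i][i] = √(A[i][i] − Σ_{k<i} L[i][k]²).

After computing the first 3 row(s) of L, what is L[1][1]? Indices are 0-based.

L[1][1] = 2

Step 1: L[0][0] = √(16) = 4.
  L[1][0] = (-8) / L[0][0] = -2.
Step 2: L[1][1] = √(4) = 2.
  L[2][0] = (-4) / L[0][0] = -1.
  L[2][1] = (2) / L[1][1] = 1.
Step 3: L[2][2] = √(16) = 4.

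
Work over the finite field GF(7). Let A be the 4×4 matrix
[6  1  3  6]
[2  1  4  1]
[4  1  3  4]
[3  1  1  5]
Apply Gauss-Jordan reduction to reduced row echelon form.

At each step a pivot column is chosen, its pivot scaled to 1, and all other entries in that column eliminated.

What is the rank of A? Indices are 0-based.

[1] R0 /= 6  ⇒  (1, 6, 4, 1)
     R1 -= 2·R0  ⇒  (0, 3, 3, 6)
     R2 -= 4·R0  ⇒  (0, 5, 1, 0)
     R3 -= 3·R0  ⇒  (0, 4, 3, 2)
[2] R1 /= 3  ⇒  (0, 1, 1, 2)
     R0 -= 6·R1  ⇒  (1, 0, 5, 3)
     R2 -= 5·R1  ⇒  (0, 0, 3, 4)
     R3 -= 4·R1  ⇒  (0, 0, 6, 1)
[3] R2 /= 3  ⇒  (0, 0, 1, 6)
     R0 -= 5·R2  ⇒  (1, 0, 0, 1)
     R1 -= 1·R2  ⇒  (0, 1, 0, 3)
     R3 -= 6·R2  ⇒  (0, 0, 0, 0)
column 3 empty below row 3

rank = 3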